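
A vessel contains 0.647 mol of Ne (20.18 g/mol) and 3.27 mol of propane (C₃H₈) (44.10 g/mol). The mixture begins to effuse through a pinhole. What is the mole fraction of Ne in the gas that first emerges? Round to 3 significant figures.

Rate_i ∝ x_i/√M_i (Graham's law weighted by mole fraction), so the effusate composition follows n_i/√M_i.
So x_Ne in the escaping gas = (n_Ne/√M_Ne) / Σ(n_i/√M_i)
= (0.647/√20.18) / (0.647/√20.18 + 3.27/√44.10) = 0.1440/(0.1440 + 0.4924) = 0.226.

0.226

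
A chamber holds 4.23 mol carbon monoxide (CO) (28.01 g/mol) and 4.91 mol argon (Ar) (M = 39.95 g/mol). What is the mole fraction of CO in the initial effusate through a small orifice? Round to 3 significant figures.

0.507

Rate_i ∝ x_i/√M_i (Graham's law weighted by mole fraction), so the effusate composition follows n_i/√M_i.
Mole fraction of CO in the effusate = (n_CO/√M_CO) / (n_CO/√M_CO + n_Ar/√M_Ar)
= (4.23/√28.01) / (4.23/√28.01 + 4.91/√39.95) = 0.7993/(0.7993 + 0.7768) = 0.507.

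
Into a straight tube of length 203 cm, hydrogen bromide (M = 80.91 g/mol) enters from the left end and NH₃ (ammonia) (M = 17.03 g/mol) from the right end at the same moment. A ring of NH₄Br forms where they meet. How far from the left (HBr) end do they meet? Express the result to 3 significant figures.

Distances travelled in equal time are proportional to diffusion rates, so d_HBr/d_NH₃ = √(M_NH₃/M_HBr) = √(17.03/80.91) = 0.4588.
With d_HBr + d_NH₃ = 203 cm, d_NH₃ = 203/(1 + 0.4588) = 139.2 cm.
d_HBr = 203 − 139.2 = 63.8 cm.

63.8 cm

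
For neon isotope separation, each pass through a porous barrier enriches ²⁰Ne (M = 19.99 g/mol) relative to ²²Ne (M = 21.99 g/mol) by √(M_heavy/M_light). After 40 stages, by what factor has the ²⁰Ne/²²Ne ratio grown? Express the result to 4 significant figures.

Overall factor = α^40 with α = √(21.99/19.99), i.e. (21.99/19.99)^(40/2).
= 1.10005^20 = 6.734.

6.734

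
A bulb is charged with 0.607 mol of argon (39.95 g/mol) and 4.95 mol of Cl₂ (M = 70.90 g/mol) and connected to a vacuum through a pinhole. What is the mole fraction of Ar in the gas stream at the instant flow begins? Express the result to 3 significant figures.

0.140

Each component's effusion rate ∝ (its partial pressure)·(1/√M) ∝ n_i/√M_i.
x_Ar(eff) = (n_Ar/√M_Ar) / (n_Ar/√M_Ar + n_Cl₂/√M_Cl₂)
= (0.607/√39.95) / (0.607/√39.95 + 4.95/√70.90) = 0.09604/(0.09604 + 0.5879) = 0.140.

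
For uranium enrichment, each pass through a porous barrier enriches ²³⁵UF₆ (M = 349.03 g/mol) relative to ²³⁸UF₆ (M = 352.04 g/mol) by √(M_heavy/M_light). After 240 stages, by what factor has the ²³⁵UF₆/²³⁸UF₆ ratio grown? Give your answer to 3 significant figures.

Each stage multiplies the ratio by α = √(352.04/349.03), so after 240 stages the overall factor is α^240 = (352.04/349.03)^(240/2).
= 1.00862^120 = 2.80.

2.80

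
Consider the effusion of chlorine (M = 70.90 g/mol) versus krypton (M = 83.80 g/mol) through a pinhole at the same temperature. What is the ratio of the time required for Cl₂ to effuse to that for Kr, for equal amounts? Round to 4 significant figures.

0.9198

Using Graham's law: t_Cl₂/t_Kr = √(M_Cl₂/M_Kr) = √(70.90/83.80) = √0.8461 = 0.9198.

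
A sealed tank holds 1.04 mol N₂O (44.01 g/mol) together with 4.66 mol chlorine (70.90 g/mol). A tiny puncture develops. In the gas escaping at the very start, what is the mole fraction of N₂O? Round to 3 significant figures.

0.221

Effusion rate of each component ∝ n_i/√M_i (partial pressure × 1/√M).
Mole fraction of N₂O in the effusate = (n_N₂O/√M_N₂O) / (n_N₂O/√M_N₂O + n_Cl₂/√M_Cl₂)
= (1.04/√44.01) / (1.04/√44.01 + 4.66/√70.90) = 0.1568/(0.1568 + 0.5534) = 0.221.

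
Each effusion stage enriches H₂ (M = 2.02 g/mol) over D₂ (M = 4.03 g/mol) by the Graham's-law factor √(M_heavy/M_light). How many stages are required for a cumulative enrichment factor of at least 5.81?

Per stage α = (4.03/2.02)^(1/2) = 1.99505^0.5, giving ln α = 0.3453.
Need α^N ≥ 5.81 ⇒ N ≥ ln(5.81) / ln α = 1.760 / 0.3453 = 5.10.
Minimum whole number of stages: N = 6.

6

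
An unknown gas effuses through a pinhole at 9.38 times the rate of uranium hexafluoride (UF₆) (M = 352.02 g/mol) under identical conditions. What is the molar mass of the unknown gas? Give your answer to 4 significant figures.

4.001 g/mol

Using Graham's law: rate_X/rate_UF₆ = √(M_UF₆/M_X).
9.38 = √(352.02/M_X)
M_X = 352.02 / 9.38² = 352.02 / 87.98 = 4.001 g/mol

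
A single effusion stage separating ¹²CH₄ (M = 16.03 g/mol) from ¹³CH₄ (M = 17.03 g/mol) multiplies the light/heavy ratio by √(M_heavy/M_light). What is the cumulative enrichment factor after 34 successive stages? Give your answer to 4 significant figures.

2.798

The single-stage factor is √(M_heavy/M_light), so 34 stages give [√(17.03/16.03)]^34 = (17.03/16.03)^(34/2).
= 1.06238^17 = 2.798.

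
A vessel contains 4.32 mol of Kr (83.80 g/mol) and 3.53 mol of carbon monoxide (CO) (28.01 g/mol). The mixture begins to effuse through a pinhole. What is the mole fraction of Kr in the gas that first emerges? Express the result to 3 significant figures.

0.414

Effusion rate of each component ∝ n_i/√M_i (partial pressure × 1/√M).
So x_Kr in the escaping gas = (n_Kr/√M_Kr) / Σ(n_i/√M_i)
= (4.32/√83.80) / (4.32/√83.80 + 3.53/√28.01) = 0.4719/(0.4719 + 0.6670) = 0.414.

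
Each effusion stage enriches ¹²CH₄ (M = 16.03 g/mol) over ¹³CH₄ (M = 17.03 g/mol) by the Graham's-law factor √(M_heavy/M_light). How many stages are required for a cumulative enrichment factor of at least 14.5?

Per stage α = (17.03/16.03)^(1/2) = 1.06238^0.5, giving ln α = 0.03026.
Need α^N ≥ 14.5 ⇒ N ≥ ln(14.5) / ln α = 2.674 / 0.03026 = 88.38.
Rounding up, N = 89 stages.

89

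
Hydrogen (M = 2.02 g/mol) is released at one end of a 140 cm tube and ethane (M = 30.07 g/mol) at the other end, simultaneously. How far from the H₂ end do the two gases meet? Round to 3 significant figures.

The fronts meet when d_H₂ + d_C₂H₆ = L with d_H₂/d_C₂H₆ = √(M_C₂H₆/M_H₂) (Graham's law). Here √(M_C₂H₆/M_H₂) = √(30.07/2.02) = 3.858.
With d_H₂ + d_C₂H₆ = 140 cm, d_C₂H₆ = 140/(1 + 3.858) = 28.82 cm.
d_H₂ = 140 − 28.82 = 111 cm.

111 cm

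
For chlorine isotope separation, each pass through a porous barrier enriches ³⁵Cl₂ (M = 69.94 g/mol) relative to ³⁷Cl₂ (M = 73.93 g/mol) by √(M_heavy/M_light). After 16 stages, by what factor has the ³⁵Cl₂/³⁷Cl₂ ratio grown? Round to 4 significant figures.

1.559

The single-stage factor is √(M_heavy/M_light), so 16 stages give [√(73.93/69.94)]^16 = (73.93/69.94)^(16/2).
= 1.05705^8 = 1.559.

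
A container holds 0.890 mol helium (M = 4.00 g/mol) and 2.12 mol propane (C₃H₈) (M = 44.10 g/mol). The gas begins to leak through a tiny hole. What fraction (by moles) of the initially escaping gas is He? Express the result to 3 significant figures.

0.582

Rate_i ∝ x_i/√M_i (Graham's law weighted by mole fraction), so the effusate composition follows n_i/√M_i.
Mole fraction of He in the effusate = (n_He/√M_He) / (n_He/√M_He + n_C₃H₈/√M_C₃H₈)
= (0.890/√4.00) / (0.890/√4.00 + 2.12/√44.10) = 0.4450/(0.4450 + 0.3192) = 0.582.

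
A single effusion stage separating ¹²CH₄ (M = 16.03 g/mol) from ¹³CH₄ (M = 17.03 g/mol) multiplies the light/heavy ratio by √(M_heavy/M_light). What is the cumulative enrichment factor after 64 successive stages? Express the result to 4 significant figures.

After 64 stages the ratio has grown by (√(17.03/16.03))^64 = (17.03/16.03)^(64/2).
= 1.06238^32 = 6.934.

6.934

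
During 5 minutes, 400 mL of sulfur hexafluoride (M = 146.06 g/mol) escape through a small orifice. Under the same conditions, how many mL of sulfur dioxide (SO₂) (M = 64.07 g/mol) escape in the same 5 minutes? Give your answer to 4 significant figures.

By Graham's law, rate_SO₂/rate_SF₆ = √(M_SF₆/M_SO₂) = √(146.06/64.07) = √2.280 = 1.510.
So the volume for SO₂ is 400 × 1.510 = 603.9 mL.

603.9 mL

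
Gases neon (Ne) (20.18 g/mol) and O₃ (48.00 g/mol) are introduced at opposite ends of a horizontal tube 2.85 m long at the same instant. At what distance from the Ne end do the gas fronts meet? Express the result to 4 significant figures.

1.729 m

In equal time, each gas travels a distance ∝ its rate ∝ 1/√M, so d_Ne/d_O₃ = √(M_O₃/M_Ne) = √(48.00/20.18) = 1.542.
With d_Ne + d_O₃ = 2.85 m, d_O₃ = 2.85/(1 + 1.542) = 1.121 m.
d_Ne = 2.85 − 1.121 = 1.729 m.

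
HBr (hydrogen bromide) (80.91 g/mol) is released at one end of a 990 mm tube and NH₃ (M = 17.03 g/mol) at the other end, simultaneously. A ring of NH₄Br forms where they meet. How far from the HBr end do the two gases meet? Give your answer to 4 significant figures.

Graham's law gives d_HBr/d_NH₃ = rate_HBr/rate_NH₃ = √(M_NH₃/M_HBr) = √(17.03/80.91) = 0.4588.
With d_HBr + d_NH₃ = 990 mm, d_NH₃ = 990/(1 + 0.4588) = 678.6 mm.
d_HBr = 990 − 678.6 = 311.4 mm.

311.4 mm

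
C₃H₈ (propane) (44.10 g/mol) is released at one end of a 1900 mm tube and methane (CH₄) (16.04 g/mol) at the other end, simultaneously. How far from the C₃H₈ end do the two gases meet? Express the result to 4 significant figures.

The fronts meet when d_C₃H₈ + d_CH₄ = L with d_C₃H₈/d_CH₄ = √(M_CH₄/M_C₃H₈) (Graham's law). Here √(M_CH₄/M_C₃H₈) = √(16.04/44.10) = 0.6031.
With d_C₃H₈ + d_CH₄ = 1900 mm, d_CH₄ = 1900/(1 + 0.6031) = 1185 mm.
d_C₃H₈ = 1900 − 1185 = 714.8 mm.

714.8 mm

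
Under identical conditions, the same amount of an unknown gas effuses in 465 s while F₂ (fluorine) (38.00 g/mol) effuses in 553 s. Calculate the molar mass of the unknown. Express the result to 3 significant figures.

By Graham's law, t_X/t_F₂ = √(M_X/M_F₂).
465/553 = 0.8409 = √(M_X/38.00)
M_X = 38.00 × 0.8409² = 38.00 × 0.7071 = 26.9 g/mol

26.9 g/mol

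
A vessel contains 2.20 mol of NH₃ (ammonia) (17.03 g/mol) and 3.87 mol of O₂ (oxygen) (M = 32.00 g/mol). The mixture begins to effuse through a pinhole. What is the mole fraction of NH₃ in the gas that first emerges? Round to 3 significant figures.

Effusion rate of each component ∝ n_i/√M_i (partial pressure × 1/√M).
So x_NH₃ in the escaping gas = (n_NH₃/√M_NH₃) / Σ(n_i/√M_i)
= (2.20/√17.03) / (2.20/√17.03 + 3.87/√32.00) = 0.5331/(0.5331 + 0.6841) = 0.438.

0.438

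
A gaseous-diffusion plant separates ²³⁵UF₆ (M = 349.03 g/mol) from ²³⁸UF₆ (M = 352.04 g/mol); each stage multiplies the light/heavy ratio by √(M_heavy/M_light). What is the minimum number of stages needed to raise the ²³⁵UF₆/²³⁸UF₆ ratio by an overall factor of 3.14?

267

Single-stage factor α = √(352.04/349.03), so ln α = ½ ln(1.00862) = 0.004293.
Need α^N ≥ 3.14 ⇒ N ≥ ln(3.14) / ln α = 1.144 / 0.004293 = 266.50.
Minimum whole number of stages: N = 267.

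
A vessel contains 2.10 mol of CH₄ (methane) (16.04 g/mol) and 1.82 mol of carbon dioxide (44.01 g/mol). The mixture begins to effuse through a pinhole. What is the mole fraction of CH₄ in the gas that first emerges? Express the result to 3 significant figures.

0.657

The effusion rate of species i is ∝ p_i/√M_i ∝ n_i/√M_i.
Mole fraction of CH₄ in the effusate = (n_CH₄/√M_CH₄) / (n_CH₄/√M_CH₄ + n_CO₂/√M_CO₂)
= (2.10/√16.04) / (2.10/√16.04 + 1.82/√44.01) = 0.5243/(0.5243 + 0.2743) = 0.657.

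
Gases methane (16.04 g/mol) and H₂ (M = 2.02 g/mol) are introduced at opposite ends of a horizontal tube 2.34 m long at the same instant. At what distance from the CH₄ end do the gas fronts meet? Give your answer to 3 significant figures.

0.613 m

In equal time, each gas travels a distance ∝ its rate ∝ 1/√M, so d_CH₄/d_H₂ = √(M_H₂/M_CH₄) = √(2.02/16.04) = 0.3549.
With d_CH₄ + d_H₂ = 2.34 m, d_H₂ = 2.34/(1 + 0.3549) = 1.727 m.
d_CH₄ = 2.34 − 1.727 = 0.613 m.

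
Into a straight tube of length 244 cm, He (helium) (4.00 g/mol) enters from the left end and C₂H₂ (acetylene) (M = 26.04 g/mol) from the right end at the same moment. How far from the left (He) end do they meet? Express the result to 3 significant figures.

175 cm

Distances travelled in equal time are proportional to diffusion rates, so d_He/d_C₂H₂ = √(M_C₂H₂/M_He) = √(26.04/4.00) = 2.551.
With d_He + d_C₂H₂ = 244 cm, d_C₂H₂ = 244/(1 + 2.551) = 68.70 cm.
d_He = 244 − 68.70 = 175 cm.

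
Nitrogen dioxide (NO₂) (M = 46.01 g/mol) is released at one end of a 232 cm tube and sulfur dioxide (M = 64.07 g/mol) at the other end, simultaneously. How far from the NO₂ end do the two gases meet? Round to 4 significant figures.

Distances travelled in equal time are proportional to diffusion rates, so d_NO₂/d_SO₂ = √(M_SO₂/M_NO₂) = √(64.07/46.01) = 1.180.
With d_NO₂ + d_SO₂ = 232 cm, d_SO₂ = 232/(1 + 1.180) = 106.4 cm.
d_NO₂ = 232 − 106.4 = 125.6 cm.

125.6 cm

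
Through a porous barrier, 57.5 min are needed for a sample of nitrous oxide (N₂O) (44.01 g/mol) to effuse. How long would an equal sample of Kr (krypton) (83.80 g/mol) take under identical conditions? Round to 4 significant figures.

79.34 min

From Graham's law, t_Kr/t_N₂O = √(M_Kr/M_N₂O) = √(83.80/44.01) = √1.904 = 1.380.
So the time for Kr is 57.5 × 1.380 = 79.34 min.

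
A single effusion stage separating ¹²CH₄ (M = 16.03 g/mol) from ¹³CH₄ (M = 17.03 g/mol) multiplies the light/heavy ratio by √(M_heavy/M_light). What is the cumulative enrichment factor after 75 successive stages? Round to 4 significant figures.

Overall factor = α^75 with α = √(17.03/16.03), i.e. (17.03/16.03)^(75/2).
= 1.06238^(75/2) = 9.673.

9.673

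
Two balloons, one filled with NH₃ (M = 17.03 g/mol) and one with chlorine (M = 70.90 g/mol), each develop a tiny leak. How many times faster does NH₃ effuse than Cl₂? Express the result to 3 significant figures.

Since effusion rate ∝ 1/√M, rate_NH₃/rate_Cl₂ = √(M_Cl₂/M_NH₃) = √(70.90/17.03) = √4.163 = 2.04.

2.04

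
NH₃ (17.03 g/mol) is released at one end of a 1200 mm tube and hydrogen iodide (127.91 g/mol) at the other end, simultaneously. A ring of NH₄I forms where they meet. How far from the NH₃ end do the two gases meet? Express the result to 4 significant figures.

In equal time, each gas travels a distance ∝ its rate ∝ 1/√M, so d_NH₃/d_HI = √(M_HI/M_NH₃) = √(127.91/17.03) = 2.741.
With d_NH₃ + d_HI = 1200 mm, d_HI = 1200/(1 + 2.741) = 320.8 mm.
d_NH₃ = 1200 − 320.8 = 879.2 mm.

879.2 mm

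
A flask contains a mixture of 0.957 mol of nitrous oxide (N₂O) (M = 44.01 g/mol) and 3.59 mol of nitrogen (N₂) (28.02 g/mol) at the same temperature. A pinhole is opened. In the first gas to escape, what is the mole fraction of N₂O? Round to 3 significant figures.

0.175

Effusion rate of each component ∝ n_i/√M_i (partial pressure × 1/√M).
Mole fraction of N₂O in the effusate = (n_N₂O/√M_N₂O) / (n_N₂O/√M_N₂O + n_N₂/√M_N₂)
= (0.957/√44.01) / (0.957/√44.01 + 3.59/√28.02) = 0.1443/(0.1443 + 0.6782) = 0.175.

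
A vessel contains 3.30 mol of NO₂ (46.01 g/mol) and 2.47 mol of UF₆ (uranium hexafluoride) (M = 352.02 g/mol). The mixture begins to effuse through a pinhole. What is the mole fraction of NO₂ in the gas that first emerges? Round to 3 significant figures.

Each component's effusion rate ∝ (its partial pressure)·(1/√M) ∝ n_i/√M_i.
Mole fraction of NO₂ in the effusate = (n_NO₂/√M_NO₂) / (n_NO₂/√M_NO₂ + n_UF₆/√M_UF₆)
= (3.30/√46.01) / (3.30/√46.01 + 2.47/√352.02) = 0.4865/(0.4865 + 0.1316) = 0.787.

0.787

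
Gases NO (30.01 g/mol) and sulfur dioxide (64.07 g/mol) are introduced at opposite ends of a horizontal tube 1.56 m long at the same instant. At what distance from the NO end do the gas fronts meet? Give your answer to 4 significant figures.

Graham's law gives d_NO/d_SO₂ = rate_NO/rate_SO₂ = √(M_SO₂/M_NO) = √(64.07/30.01) = 1.461.
With d_NO + d_SO₂ = 1.56 m, d_SO₂ = 1.56/(1 + 1.461) = 0.6339 m.
d_NO = 1.56 − 0.6339 = 0.9261 m.

0.9261 m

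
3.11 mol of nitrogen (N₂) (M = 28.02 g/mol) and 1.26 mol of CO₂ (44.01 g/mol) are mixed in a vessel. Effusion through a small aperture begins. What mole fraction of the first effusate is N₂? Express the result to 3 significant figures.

0.756

Each component's effusion rate ∝ (its partial pressure)·(1/√M) ∝ n_i/√M_i.
Mole fraction of N₂ in the effusate = (n_N₂/√M_N₂) / (n_N₂/√M_N₂ + n_CO₂/√M_CO₂)
= (3.11/√28.02) / (3.11/√28.02 + 1.26/√44.01) = 0.5875/(0.5875 + 0.1899) = 0.756.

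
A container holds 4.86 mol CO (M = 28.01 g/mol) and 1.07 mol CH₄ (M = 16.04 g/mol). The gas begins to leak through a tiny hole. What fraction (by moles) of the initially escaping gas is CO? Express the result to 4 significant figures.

The effusion rate of species i is ∝ p_i/√M_i ∝ n_i/√M_i.
Mole fraction of CO in the effusate = (n_CO/√M_CO) / (n_CO/√M_CO + n_CH₄/√M_CH₄)
= (4.86/√28.01) / (4.86/√28.01 + 1.07/√16.04) = 0.9183/(0.9183 + 0.2672) = 0.7746.

0.7746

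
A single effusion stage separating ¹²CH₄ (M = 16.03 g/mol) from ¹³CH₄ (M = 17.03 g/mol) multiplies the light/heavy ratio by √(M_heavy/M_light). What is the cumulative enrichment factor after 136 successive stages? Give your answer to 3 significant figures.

Overall factor = α^136 with α = √(17.03/16.03), i.e. (17.03/16.03)^(136/2).
= 1.06238^68 = 61.3.

61.3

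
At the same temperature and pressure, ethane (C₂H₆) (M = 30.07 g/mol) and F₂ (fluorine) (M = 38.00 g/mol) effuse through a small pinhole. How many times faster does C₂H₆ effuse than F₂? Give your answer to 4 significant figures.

From Graham's law, rate_C₂H₆/rate_F₂ = √(M_F₂/M_C₂H₆) = √(38.00/30.07) = √1.264 = 1.124.

1.124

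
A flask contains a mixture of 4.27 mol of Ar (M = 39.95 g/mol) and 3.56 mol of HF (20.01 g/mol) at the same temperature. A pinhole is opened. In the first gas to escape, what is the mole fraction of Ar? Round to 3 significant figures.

0.459

Effusion rate of each component ∝ n_i/√M_i (partial pressure × 1/√M).
So x_Ar in the escaping gas = (n_Ar/√M_Ar) / Σ(n_i/√M_i)
= (4.27/√39.95) / (4.27/√39.95 + 3.56/√20.01) = 0.6756/(0.6756 + 0.7958) = 0.459.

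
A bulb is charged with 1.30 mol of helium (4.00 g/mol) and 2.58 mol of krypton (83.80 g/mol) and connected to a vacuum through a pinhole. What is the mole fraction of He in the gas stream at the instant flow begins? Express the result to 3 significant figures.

The effusion rate of species i is ∝ p_i/√M_i ∝ n_i/√M_i.
So x_He in the escaping gas = (n_He/√M_He) / Σ(n_i/√M_i)
= (1.30/√4.00) / (1.30/√4.00 + 2.58/√83.80) = 0.6500/(0.6500 + 0.2818) = 0.698.

0.698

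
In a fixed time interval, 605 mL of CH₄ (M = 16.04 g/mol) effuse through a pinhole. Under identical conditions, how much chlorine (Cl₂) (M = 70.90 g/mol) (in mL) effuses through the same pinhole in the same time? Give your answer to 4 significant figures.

Using Graham's law: rate_Cl₂/rate_CH₄ = √(M_CH₄/M_Cl₂) = √(16.04/70.90) = √0.2262 = 0.4756.
So the volume for Cl₂ is 605 × 0.4756 = 287.8 mL.

287.8 mL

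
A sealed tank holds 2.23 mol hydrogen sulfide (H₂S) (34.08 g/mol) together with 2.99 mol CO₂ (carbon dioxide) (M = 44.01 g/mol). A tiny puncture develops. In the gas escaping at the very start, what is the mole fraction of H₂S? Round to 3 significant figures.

Rate_i ∝ x_i/√M_i (Graham's law weighted by mole fraction), so the effusate composition follows n_i/√M_i.
x_H₂S(eff) = (n_H₂S/√M_H₂S) / (n_H₂S/√M_H₂S + n_CO₂/√M_CO₂)
= (2.23/√34.08) / (2.23/√34.08 + 2.99/√44.01) = 0.3820/(0.3820 + 0.4507) = 0.459.

0.459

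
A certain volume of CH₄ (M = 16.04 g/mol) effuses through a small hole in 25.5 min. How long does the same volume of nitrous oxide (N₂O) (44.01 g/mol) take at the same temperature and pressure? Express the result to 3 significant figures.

Since effusion rate ∝ 1/√M, t_N₂O/t_CH₄ = √(M_N₂O/M_CH₄) = √(44.01/16.04) = √2.744 = 1.656.
So the time for N₂O is 25.5 × 1.656 = 42.2 min.

42.2 min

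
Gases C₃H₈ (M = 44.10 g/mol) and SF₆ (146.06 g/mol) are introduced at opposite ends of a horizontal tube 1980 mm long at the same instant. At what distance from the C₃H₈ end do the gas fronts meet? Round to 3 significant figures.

Graham's law gives d_C₃H₈/d_SF₆ = rate_C₃H₈/rate_SF₆ = √(M_SF₆/M_C₃H₈) = √(146.06/44.10) = 1.820.
With d_C₃H₈ + d_SF₆ = 1980 mm, d_SF₆ = 1980/(1 + 1.820) = 702.2 mm.
d_C₃H₈ = 1980 − 702.2 = 1280 mm.

1280 mm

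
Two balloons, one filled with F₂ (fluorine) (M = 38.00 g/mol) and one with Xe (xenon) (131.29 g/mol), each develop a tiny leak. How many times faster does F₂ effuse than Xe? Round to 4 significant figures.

Graham's law gives rate_F₂/rate_Xe = √(M_Xe/M_F₂) = √(131.29/38.00) = √3.455 = 1.859.

1.859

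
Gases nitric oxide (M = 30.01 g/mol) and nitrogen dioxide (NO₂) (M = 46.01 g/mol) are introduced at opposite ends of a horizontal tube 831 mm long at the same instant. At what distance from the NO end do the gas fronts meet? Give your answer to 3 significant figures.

Graham's law gives d_NO/d_NO₂ = rate_NO/rate_NO₂ = √(M_NO₂/M_NO) = √(46.01/30.01) = 1.238.
With d_NO + d_NO₂ = 831 mm, d_NO₂ = 831/(1 + 1.238) = 371.3 mm.
d_NO = 831 − 371.3 = 460 mm.

460 mm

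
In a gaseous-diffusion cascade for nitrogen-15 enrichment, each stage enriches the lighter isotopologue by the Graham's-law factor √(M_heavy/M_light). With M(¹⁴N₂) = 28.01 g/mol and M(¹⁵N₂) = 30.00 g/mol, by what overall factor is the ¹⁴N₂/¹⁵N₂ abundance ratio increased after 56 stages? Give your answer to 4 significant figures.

After 56 stages the ratio has grown by (√(30.00/28.01))^56 = (30.00/28.01)^(56/2).
= 1.07105^28 = 6.833.

6.833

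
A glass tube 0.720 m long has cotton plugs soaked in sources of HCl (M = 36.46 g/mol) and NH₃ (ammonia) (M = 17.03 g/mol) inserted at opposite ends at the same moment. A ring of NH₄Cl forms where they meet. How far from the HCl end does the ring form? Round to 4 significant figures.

The fronts meet when d_HCl + d_NH₃ = L with d_HCl/d_NH₃ = √(M_NH₃/M_HCl) (Graham's law). Here √(M_NH₃/M_HCl) = √(17.03/36.46) = 0.6834.
With d_HCl + d_NH₃ = 0.720 m, d_NH₃ = 0.720/(1 + 0.6834) = 0.4277 m.
d_HCl = 0.720 − 0.4277 = 0.2923 m.

0.2923 m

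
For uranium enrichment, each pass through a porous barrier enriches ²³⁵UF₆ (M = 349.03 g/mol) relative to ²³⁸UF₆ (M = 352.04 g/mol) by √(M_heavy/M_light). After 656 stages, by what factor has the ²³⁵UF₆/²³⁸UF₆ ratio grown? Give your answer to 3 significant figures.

16.7

After 656 stages the ratio has grown by (√(352.04/349.03))^656 = (352.04/349.03)^(656/2).
= 1.00862^328 = 16.7.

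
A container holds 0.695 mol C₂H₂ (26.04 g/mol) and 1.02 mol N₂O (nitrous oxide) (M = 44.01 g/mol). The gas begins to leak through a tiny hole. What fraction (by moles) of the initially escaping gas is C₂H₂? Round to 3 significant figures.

0.470

The effusion rate of species i is ∝ p_i/√M_i ∝ n_i/√M_i.
So x_C₂H₂ in the escaping gas = (n_C₂H₂/√M_C₂H₂) / Σ(n_i/√M_i)
= (0.695/√26.04) / (0.695/√26.04 + 1.02/√44.01) = 0.1362/(0.1362 + 0.1538) = 0.470.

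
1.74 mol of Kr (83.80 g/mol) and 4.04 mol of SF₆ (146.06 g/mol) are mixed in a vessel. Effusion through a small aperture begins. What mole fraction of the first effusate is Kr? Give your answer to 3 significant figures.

Each component's effusion rate ∝ (its partial pressure)·(1/√M) ∝ n_i/√M_i.
Mole fraction of Kr in the effusate = (n_Kr/√M_Kr) / (n_Kr/√M_Kr + n_SF₆/√M_SF₆)
= (1.74/√83.80) / (1.74/√83.80 + 4.04/√146.06) = 0.1901/(0.1901 + 0.3343) = 0.362.

0.362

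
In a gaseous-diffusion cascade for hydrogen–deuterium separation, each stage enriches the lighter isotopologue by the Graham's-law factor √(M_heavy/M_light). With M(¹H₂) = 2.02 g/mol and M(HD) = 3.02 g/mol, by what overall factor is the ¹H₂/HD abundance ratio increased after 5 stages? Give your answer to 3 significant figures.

2.73

The single-stage factor is √(M_heavy/M_light), so 5 stages give [√(3.02/2.02)]^5 = (3.02/2.02)^(5/2).
= 1.49505^(5/2) = 2.73.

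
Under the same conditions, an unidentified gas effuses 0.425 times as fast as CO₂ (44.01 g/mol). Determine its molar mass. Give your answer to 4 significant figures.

243.7 g/mol

Since effusion rate ∝ 1/√M, rate_X/rate_CO₂ = √(M_CO₂/M_X).
0.425 = √(44.01/M_X)
M_X = 44.01 / 0.425² = 44.01 / 0.1806 = 243.7 g/mol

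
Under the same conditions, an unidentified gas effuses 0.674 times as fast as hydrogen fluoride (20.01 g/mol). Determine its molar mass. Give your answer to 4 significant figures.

44.05 g/mol

From Graham's law, rate_X/rate_HF = √(M_HF/M_X).
0.674 = √(20.01/M_X)
M_X = 20.01 / 0.674² = 20.01 / 0.4543 = 44.05 g/mol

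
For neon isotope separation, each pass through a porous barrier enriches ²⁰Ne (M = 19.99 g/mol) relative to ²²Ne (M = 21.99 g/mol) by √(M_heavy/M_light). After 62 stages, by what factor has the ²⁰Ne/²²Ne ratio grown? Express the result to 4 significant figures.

19.22

After 62 stages the ratio has grown by (√(21.99/19.99))^62 = (21.99/19.99)^(62/2).
= 1.10005^31 = 19.22.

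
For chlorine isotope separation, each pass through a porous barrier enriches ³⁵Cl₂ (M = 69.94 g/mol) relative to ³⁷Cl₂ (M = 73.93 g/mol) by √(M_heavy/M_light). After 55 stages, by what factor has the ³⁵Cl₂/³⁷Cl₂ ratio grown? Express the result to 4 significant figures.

Each stage multiplies the ratio by α = √(73.93/69.94), so after 55 stages the overall factor is α^55 = (73.93/69.94)^(55/2).
= 1.05705^(55/2) = 4.598.

4.598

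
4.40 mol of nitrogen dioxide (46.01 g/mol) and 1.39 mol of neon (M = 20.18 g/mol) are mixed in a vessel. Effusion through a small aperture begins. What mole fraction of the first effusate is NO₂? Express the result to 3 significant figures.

Each component's effusion rate ∝ (its partial pressure)·(1/√M) ∝ n_i/√M_i.
x_NO₂(eff) = (n_NO₂/√M_NO₂) / (n_NO₂/√M_NO₂ + n_Ne/√M_Ne)
= (4.40/√46.01) / (4.40/√46.01 + 1.39/√20.18) = 0.6487/(0.6487 + 0.3094) = 0.677.

0.677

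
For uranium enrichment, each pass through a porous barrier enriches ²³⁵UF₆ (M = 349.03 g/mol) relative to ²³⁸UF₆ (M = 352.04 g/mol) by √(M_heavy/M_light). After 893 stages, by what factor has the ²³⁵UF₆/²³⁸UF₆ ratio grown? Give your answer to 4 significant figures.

Each stage multiplies the ratio by α = √(352.04/349.03), so after 893 stages the overall factor is α^893 = (352.04/349.03)^(893/2).
= 1.00862^(893/2) = 46.25.

46.25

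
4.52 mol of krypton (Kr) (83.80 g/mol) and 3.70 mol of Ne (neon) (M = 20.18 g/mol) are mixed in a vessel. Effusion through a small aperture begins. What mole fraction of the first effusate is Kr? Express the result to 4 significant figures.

0.3748

Each component's effusion rate ∝ (its partial pressure)·(1/√M) ∝ n_i/√M_i.
So x_Kr in the escaping gas = (n_Kr/√M_Kr) / Σ(n_i/√M_i)
= (4.52/√83.80) / (4.52/√83.80 + 3.70/√20.18) = 0.4938/(0.4938 + 0.8236) = 0.3748.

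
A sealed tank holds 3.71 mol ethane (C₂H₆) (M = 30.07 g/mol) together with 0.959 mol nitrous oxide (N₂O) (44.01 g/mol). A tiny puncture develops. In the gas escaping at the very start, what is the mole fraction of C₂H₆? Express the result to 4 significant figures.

Effusion rate of each component ∝ n_i/√M_i (partial pressure × 1/√M).
x_C₂H₆(eff) = (n_C₂H₆/√M_C₂H₆) / (n_C₂H₆/√M_C₂H₆ + n_N₂O/√M_N₂O)
= (3.71/√30.07) / (3.71/√30.07 + 0.959/√44.01) = 0.6766/(0.6766 + 0.1446) = 0.8239.

0.8239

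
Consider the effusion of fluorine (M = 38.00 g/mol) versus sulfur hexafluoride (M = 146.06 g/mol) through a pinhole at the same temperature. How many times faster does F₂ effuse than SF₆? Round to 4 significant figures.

Since effusion rate ∝ 1/√M, rate_F₂/rate_SF₆ = √(M_SF₆/M_F₂) = √(146.06/38.00) = √3.844 = 1.961.

1.961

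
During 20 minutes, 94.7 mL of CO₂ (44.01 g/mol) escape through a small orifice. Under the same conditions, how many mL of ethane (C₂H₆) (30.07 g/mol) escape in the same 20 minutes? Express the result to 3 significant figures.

By Graham's law, rate_C₂H₆/rate_CO₂ = √(M_CO₂/M_C₂H₆) = √(44.01/30.07) = √1.464 = 1.210.
So the volume for C₂H₆ is 94.7 × 1.210 = 115 mL.

115 mL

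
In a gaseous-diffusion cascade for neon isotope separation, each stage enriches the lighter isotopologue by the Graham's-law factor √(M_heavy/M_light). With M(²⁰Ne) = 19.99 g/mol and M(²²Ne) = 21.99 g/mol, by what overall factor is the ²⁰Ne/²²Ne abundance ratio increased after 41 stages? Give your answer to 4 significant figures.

Each stage multiplies the ratio by α = √(21.99/19.99), so after 41 stages the overall factor is α^41 = (21.99/19.99)^(41/2).
= 1.10005^(41/2) = 7.062.

7.062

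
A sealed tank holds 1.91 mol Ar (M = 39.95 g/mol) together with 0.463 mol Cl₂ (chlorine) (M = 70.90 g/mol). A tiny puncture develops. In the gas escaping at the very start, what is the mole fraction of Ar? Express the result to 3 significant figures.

0.846

Effusion rate of each component ∝ n_i/√M_i (partial pressure × 1/√M).
x_Ar(eff) = (n_Ar/√M_Ar) / (n_Ar/√M_Ar + n_Cl₂/√M_Cl₂)
= (1.91/√39.95) / (1.91/√39.95 + 0.463/√70.90) = 0.3022/(0.3022 + 0.05499) = 0.846.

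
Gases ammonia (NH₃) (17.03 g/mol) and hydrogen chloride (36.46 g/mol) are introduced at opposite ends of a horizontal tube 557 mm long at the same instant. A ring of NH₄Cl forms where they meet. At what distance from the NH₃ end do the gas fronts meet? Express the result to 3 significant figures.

331 mm

In equal time, each gas travels a distance ∝ its rate ∝ 1/√M, so d_NH₃/d_HCl = √(M_HCl/M_NH₃) = √(36.46/17.03) = 1.463.
With d_NH₃ + d_HCl = 557 mm, d_HCl = 557/(1 + 1.463) = 226.1 mm.
d_NH₃ = 557 − 226.1 = 331 mm.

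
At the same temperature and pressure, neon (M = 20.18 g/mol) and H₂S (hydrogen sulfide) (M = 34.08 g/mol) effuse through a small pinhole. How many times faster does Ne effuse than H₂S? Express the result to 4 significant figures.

1.300

Since effusion rate ∝ 1/√M, rate_Ne/rate_H₂S = √(M_H₂S/M_Ne) = √(34.08/20.18) = √1.689 = 1.300.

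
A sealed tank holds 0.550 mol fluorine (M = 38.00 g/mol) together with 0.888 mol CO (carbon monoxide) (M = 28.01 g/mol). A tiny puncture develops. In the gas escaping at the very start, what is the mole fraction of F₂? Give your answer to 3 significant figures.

The effusion rate of species i is ∝ p_i/√M_i ∝ n_i/√M_i.
x_F₂(eff) = (n_F₂/√M_F₂) / (n_F₂/√M_F₂ + n_CO/√M_CO)
= (0.550/√38.00) / (0.550/√38.00 + 0.888/√28.01) = 0.08922/(0.08922 + 0.1678) = 0.347.

0.347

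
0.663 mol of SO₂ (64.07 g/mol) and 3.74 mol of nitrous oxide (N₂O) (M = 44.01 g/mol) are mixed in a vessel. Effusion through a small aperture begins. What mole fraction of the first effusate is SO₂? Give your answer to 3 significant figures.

Effusion rate of each component ∝ n_i/√M_i (partial pressure × 1/√M).
x_SO₂(eff) = (n_SO₂/√M_SO₂) / (n_SO₂/√M_SO₂ + n_N₂O/√M_N₂O)
= (0.663/√64.07) / (0.663/√64.07 + 3.74/√44.01) = 0.08283/(0.08283 + 0.5638) = 0.128.

0.128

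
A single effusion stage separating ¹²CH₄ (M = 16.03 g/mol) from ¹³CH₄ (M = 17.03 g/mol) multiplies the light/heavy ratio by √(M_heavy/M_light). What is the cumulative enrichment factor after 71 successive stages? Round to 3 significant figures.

Each stage multiplies the ratio by α = √(17.03/16.03), so after 71 stages the overall factor is α^71 = (17.03/16.03)^(71/2).
= 1.06238^(71/2) = 8.57.

8.57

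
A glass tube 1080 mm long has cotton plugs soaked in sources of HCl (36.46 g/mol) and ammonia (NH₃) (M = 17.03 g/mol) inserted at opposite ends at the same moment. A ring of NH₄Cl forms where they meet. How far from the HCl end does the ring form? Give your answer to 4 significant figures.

438.5 mm

In equal time, each gas travels a distance ∝ its rate ∝ 1/√M, so d_HCl/d_NH₃ = √(M_NH₃/M_HCl) = √(17.03/36.46) = 0.6834.
With d_HCl + d_NH₃ = 1080 mm, d_NH₃ = 1080/(1 + 0.6834) = 641.5 mm.
d_HCl = 1080 − 641.5 = 438.5 mm.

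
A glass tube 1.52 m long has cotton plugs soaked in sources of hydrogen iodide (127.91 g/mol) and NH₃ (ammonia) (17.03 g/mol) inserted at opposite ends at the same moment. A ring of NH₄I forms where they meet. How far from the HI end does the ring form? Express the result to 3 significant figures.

Distances travelled in equal time are proportional to diffusion rates, so d_HI/d_NH₃ = √(M_NH₃/M_HI) = √(17.03/127.91) = 0.3649.
With d_HI + d_NH₃ = 1.52 m, d_NH₃ = 1.52/(1 + 0.3649) = 1.114 m.
d_HI = 1.52 − 1.114 = 0.406 m.

0.406 m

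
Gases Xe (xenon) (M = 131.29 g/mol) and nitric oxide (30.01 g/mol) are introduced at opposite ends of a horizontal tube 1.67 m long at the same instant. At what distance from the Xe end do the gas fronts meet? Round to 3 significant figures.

0.540 m

The fronts meet when d_Xe + d_NO = L with d_Xe/d_NO = √(M_NO/M_Xe) (Graham's law). Here √(M_NO/M_Xe) = √(30.01/131.29) = 0.4781.
With d_Xe + d_NO = 1.67 m, d_NO = 1.67/(1 + 0.4781) = 1.130 m.
d_Xe = 1.67 − 1.130 = 0.540 m.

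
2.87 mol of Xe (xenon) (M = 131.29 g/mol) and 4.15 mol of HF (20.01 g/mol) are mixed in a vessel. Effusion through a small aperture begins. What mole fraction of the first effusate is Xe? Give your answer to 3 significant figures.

0.213

The effusion rate of species i is ∝ p_i/√M_i ∝ n_i/√M_i.
x_Xe(eff) = (n_Xe/√M_Xe) / (n_Xe/√M_Xe + n_HF/√M_HF)
= (2.87/√131.29) / (2.87/√131.29 + 4.15/√20.01) = 0.2505/(0.2505 + 0.9277) = 0.213.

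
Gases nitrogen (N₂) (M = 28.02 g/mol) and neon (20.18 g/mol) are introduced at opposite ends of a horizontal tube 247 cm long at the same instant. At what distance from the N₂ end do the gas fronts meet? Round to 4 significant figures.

113.4 cm

The fronts meet when d_N₂ + d_Ne = L with d_N₂/d_Ne = √(M_Ne/M_N₂) (Graham's law). Here √(M_Ne/M_N₂) = √(20.18/28.02) = 0.8486.
With d_N₂ + d_Ne = 247 cm, d_Ne = 247/(1 + 0.8486) = 133.6 cm.
d_N₂ = 247 − 133.6 = 113.4 cm.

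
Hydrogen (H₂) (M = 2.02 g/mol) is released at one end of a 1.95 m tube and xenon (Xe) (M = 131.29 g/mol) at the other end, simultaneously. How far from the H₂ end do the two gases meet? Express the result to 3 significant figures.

In equal time, each gas travels a distance ∝ its rate ∝ 1/√M, so d_H₂/d_Xe = √(M_Xe/M_H₂) = √(131.29/2.02) = 8.062.
With d_H₂ + d_Xe = 1.95 m, d_Xe = 1.95/(1 + 8.062) = 0.2152 m.
d_H₂ = 1.95 − 0.2152 = 1.73 m.

1.73 m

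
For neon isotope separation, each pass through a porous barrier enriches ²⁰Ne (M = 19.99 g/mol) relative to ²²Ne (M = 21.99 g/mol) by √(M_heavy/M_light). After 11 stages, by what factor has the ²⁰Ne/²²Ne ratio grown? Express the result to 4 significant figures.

Each stage multiplies the ratio by α = √(21.99/19.99), so after 11 stages the overall factor is α^11 = (21.99/19.99)^(11/2).
= 1.10005^(11/2) = 1.690.

1.690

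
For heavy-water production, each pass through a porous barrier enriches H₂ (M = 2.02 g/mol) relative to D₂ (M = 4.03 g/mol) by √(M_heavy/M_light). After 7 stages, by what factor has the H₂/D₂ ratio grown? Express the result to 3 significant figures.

The single-stage factor is √(M_heavy/M_light), so 7 stages give [√(4.03/2.02)]^7 = (4.03/2.02)^(7/2).
= 1.99505^(7/2) = 11.2.

11.2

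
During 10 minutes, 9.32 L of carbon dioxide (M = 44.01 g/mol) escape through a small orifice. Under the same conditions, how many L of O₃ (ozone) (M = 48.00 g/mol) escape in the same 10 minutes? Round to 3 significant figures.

Using Graham's law: rate_O₃/rate_CO₂ = √(M_CO₂/M_O₃) = √(44.01/48.00) = √0.9169 = 0.9575.
So the volume for O₃ is 9.32 × 0.9575 = 8.92 L.

8.92 L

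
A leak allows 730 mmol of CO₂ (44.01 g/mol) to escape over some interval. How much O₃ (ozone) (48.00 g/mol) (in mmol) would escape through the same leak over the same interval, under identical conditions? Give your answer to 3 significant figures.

Graham's law gives rate_O₃/rate_CO₂ = √(M_CO₂/M_O₃) = √(44.01/48.00) = √0.9169 = 0.9575.
So the amount for O₃ is 730 × 0.9575 = 699 mmol.

699 mmol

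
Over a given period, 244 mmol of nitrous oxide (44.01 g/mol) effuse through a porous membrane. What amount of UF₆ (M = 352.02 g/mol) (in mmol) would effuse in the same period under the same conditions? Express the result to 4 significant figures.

Since effusion rate ∝ 1/√M, rate_UF₆/rate_N₂O = √(M_N₂O/M_UF₆) = √(44.01/352.02) = √0.1250 = 0.3536.
So the amount for UF₆ is 244 × 0.3536 = 86.27 mmol.

86.27 mmol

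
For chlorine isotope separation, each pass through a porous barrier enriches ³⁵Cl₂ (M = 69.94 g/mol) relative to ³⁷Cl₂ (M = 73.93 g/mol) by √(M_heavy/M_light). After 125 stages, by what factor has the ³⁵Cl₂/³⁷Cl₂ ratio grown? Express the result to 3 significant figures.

32.1

After 125 stages the ratio has grown by (√(73.93/69.94))^125 = (73.93/69.94)^(125/2).
= 1.05705^(125/2) = 32.1.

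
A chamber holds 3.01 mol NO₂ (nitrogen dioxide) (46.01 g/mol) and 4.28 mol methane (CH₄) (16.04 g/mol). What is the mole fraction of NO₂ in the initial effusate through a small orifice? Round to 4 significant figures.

The effusion rate of species i is ∝ p_i/√M_i ∝ n_i/√M_i.
So x_NO₂ in the escaping gas = (n_NO₂/√M_NO₂) / Σ(n_i/√M_i)
= (3.01/√46.01) / (3.01/√46.01 + 4.28/√16.04) = 0.4438/(0.4438 + 1.069) = 0.2934.

0.2934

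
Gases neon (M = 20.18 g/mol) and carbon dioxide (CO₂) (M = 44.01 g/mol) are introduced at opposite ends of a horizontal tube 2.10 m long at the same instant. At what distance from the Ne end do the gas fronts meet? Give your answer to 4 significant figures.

1.252 m

In equal time, each gas travels a distance ∝ its rate ∝ 1/√M, so d_Ne/d_CO₂ = √(M_CO₂/M_Ne) = √(44.01/20.18) = 1.477.
With d_Ne + d_CO₂ = 2.10 m, d_CO₂ = 2.10/(1 + 1.477) = 0.8479 m.
d_Ne = 2.10 − 0.8479 = 1.252 m.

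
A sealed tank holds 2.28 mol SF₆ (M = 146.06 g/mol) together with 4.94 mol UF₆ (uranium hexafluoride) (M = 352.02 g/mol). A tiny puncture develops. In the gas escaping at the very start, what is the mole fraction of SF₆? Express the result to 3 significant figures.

0.417

Each component's effusion rate ∝ (its partial pressure)·(1/√M) ∝ n_i/√M_i.
So x_SF₆ in the escaping gas = (n_SF₆/√M_SF₆) / Σ(n_i/√M_i)
= (2.28/√146.06) / (2.28/√146.06 + 4.94/√352.02) = 0.1887/(0.1887 + 0.2633) = 0.417.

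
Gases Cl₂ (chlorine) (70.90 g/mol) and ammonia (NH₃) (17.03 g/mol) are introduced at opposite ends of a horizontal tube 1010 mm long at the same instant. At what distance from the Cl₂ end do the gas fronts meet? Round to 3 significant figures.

Graham's law gives d_Cl₂/d_NH₃ = rate_Cl₂/rate_NH₃ = √(M_NH₃/M_Cl₂) = √(17.03/70.90) = 0.4901.
With d_Cl₂ + d_NH₃ = 1010 mm, d_NH₃ = 1010/(1 + 0.4901) = 677.8 mm.
d_Cl₂ = 1010 − 677.8 = 332 mm.

332 mm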